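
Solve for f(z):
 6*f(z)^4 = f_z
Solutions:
 f(z) = (-1/(C1 + 18*z))^(1/3)
 f(z) = (-1/(C1 + 6*z))^(1/3)*(-3^(2/3) - 3*3^(1/6)*I)/6
 f(z) = (-1/(C1 + 6*z))^(1/3)*(-3^(2/3) + 3*3^(1/6)*I)/6


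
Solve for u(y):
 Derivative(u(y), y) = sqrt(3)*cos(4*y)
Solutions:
 u(y) = C1 + sqrt(3)*sin(4*y)/4


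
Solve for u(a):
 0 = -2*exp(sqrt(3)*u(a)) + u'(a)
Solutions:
 u(a) = sqrt(3)*(2*log(-1/(C1 + 2*a)) - log(3))/6


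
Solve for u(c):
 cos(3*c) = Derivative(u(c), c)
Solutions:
 u(c) = C1 + sin(3*c)/3


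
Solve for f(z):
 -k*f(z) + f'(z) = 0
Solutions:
 f(z) = C1*exp(k*z)


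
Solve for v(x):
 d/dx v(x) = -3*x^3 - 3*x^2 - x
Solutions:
 v(x) = C1 - 3*x^4/4 - x^3 - x^2/2


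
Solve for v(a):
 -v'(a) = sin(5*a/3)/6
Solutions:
 v(a) = C1 + cos(5*a/3)/10


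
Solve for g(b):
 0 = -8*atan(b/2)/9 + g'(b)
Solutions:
 g(b) = C1 + 8*b*atan(b/2)/9 - 8*log(b^2 + 4)/9


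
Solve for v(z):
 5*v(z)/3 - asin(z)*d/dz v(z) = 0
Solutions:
 v(z) = C1*exp(5*Integral(1/asin(z), z)/3)


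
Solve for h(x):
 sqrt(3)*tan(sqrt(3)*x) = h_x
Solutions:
 h(x) = C1 - log(cos(sqrt(3)*x))


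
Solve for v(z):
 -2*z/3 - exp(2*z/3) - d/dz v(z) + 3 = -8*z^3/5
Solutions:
 v(z) = C1 + 2*z^4/5 - z^2/3 + 3*z - 3*exp(2*z/3)/2


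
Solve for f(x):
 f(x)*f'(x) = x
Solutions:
 f(x) = -sqrt(C1 + x^2)
 f(x) = sqrt(C1 + x^2)


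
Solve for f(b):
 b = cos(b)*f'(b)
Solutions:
 f(b) = C1 + Integral(b/cos(b), b)


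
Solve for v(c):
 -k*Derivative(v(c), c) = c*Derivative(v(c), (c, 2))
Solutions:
 v(c) = C1 + c^(1 - re(k))*(C2*sin(log(c)*Abs(im(k))) + C3*cos(log(c)*im(k)))


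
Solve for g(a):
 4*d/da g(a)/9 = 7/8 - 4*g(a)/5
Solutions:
 g(a) = C1*exp(-9*a/5) + 35/32


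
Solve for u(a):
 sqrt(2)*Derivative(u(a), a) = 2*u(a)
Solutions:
 u(a) = C1*exp(sqrt(2)*a)


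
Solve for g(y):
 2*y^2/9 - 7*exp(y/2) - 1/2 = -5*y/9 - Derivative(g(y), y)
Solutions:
 g(y) = C1 - 2*y^3/27 - 5*y^2/18 + y/2 + 14*exp(y/2)


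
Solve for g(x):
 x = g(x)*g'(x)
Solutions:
 g(x) = -sqrt(C1 + x^2)
 g(x) = sqrt(C1 + x^2)


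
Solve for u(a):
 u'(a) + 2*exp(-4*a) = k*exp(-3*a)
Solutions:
 u(a) = C1 - k*exp(-3*a)/3 + exp(-4*a)/2


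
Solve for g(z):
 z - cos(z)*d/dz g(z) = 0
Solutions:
 g(z) = C1 + Integral(z/cos(z), z)


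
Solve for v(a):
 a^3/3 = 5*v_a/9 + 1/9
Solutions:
 v(a) = C1 + 3*a^4/20 - a/5


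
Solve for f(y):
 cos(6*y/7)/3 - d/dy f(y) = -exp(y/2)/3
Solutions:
 f(y) = C1 + 2*exp(y/2)/3 + 7*sin(6*y/7)/18


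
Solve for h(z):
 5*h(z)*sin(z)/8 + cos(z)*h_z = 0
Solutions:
 h(z) = C1*cos(z)^(5/8)


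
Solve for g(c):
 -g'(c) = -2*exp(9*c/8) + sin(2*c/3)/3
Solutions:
 g(c) = C1 + 16*exp(9*c/8)/9 + cos(2*c/3)/2


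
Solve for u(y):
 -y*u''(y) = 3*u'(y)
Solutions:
 u(y) = C1 + C2/y^2


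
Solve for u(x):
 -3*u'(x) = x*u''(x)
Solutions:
 u(x) = C1 + C2/x^2


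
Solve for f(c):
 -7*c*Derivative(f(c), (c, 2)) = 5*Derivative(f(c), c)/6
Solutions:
 f(c) = C1 + C2*c^(37/42)


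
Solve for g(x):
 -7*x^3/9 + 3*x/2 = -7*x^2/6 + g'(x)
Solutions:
 g(x) = C1 - 7*x^4/36 + 7*x^3/18 + 3*x^2/4


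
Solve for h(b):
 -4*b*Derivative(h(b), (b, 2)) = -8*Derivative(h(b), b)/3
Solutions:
 h(b) = C1 + C2*b^(5/3)


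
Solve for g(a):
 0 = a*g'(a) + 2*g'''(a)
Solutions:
 g(a) = C1 + Integral(C2*airyai(-2^(2/3)*a/2) + C3*airybi(-2^(2/3)*a/2), a)


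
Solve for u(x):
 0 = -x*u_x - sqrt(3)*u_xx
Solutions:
 u(x) = C1 + C2*erf(sqrt(2)*3^(3/4)*x/6)


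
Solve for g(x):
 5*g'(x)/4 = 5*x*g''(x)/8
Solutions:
 g(x) = C1 + C2*x^3


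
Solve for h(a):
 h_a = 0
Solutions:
 h(a) = C1


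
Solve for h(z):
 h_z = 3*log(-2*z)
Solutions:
 h(z) = C1 + 3*z*log(-z) + 3*z*(-1 + log(2))


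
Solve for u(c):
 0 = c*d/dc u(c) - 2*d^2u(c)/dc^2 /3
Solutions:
 u(c) = C1 + C2*erfi(sqrt(3)*c/2)


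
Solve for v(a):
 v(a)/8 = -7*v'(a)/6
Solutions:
 v(a) = C1*exp(-3*a/28)


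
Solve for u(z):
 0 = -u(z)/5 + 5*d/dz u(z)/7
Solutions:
 u(z) = C1*exp(7*z/25)


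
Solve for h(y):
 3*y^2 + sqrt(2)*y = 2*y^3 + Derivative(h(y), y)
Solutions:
 h(y) = C1 - y^4/2 + y^3 + sqrt(2)*y^2/2


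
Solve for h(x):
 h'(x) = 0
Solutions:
 h(x) = C1


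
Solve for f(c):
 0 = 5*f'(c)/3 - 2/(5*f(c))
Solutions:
 f(c) = -sqrt(C1 + 12*c)/5
 f(c) = sqrt(C1 + 12*c)/5


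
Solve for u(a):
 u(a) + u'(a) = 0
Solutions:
 u(a) = C1*exp(-a)


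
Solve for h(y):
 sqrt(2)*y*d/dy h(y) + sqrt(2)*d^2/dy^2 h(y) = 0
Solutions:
 h(y) = C1 + C2*erf(sqrt(2)*y/2)


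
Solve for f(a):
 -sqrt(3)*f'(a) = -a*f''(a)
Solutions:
 f(a) = C1 + C2*a^(1 + sqrt(3))


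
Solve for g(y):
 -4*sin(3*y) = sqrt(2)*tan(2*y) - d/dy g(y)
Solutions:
 g(y) = C1 - sqrt(2)*log(cos(2*y))/2 - 4*cos(3*y)/3


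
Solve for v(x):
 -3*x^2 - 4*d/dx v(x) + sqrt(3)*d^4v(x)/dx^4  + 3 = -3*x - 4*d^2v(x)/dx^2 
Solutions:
 v(x) = C1 + C2*exp(-2^(1/3)*x*(-2*6^(1/3)/(9 + sqrt(16*sqrt(3) + 81))^(1/3) + 3^(1/6)*(9 + sqrt(16*sqrt(3) + 81))^(1/3))/6)*sin(2^(1/3)*x*(2*2^(1/3)*3^(5/6)/(9 + sqrt(16*sqrt(3) + 81))^(1/3) + 3^(2/3)*(9 + sqrt(16*sqrt(3) + 81))^(1/3))/6) + C3*exp(-2^(1/3)*x*(-2*6^(1/3)/(9 + sqrt(16*sqrt(3) + 81))^(1/3) + 3^(1/6)*(9 + sqrt(16*sqrt(3) + 81))^(1/3))/6)*cos(2^(1/3)*x*(2*2^(1/3)*3^(5/6)/(9 + sqrt(16*sqrt(3) + 81))^(1/3) + 3^(2/3)*(9 + sqrt(16*sqrt(3) + 81))^(1/3))/6) + C4*exp(2^(1/3)*x*(-2*6^(1/3)/(9 + sqrt(16*sqrt(3) + 81))^(1/3) + 3^(1/6)*(9 + sqrt(16*sqrt(3) + 81))^(1/3))/3) - x^3/4 - 3*x^2/8


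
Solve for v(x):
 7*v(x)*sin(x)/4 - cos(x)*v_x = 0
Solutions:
 v(x) = C1/cos(x)^(7/4)


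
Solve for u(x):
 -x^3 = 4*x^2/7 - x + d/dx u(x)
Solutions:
 u(x) = C1 - x^4/4 - 4*x^3/21 + x^2/2


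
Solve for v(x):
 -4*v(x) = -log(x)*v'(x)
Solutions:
 v(x) = C1*exp(4*li(x))


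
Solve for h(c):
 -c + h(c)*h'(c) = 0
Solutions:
 h(c) = -sqrt(C1 + c^2)
 h(c) = sqrt(C1 + c^2)


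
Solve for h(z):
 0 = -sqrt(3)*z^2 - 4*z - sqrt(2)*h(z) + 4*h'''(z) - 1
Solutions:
 h(z) = C3*exp(sqrt(2)*z/2) - sqrt(6)*z^2/2 - 2*sqrt(2)*z + (C1*sin(sqrt(6)*z/4) + C2*cos(sqrt(6)*z/4))*exp(-sqrt(2)*z/4) - sqrt(2)/2


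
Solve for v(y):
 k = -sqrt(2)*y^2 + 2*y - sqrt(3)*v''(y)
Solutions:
 v(y) = C1 + C2*y - sqrt(3)*k*y^2/6 - sqrt(6)*y^4/36 + sqrt(3)*y^3/9


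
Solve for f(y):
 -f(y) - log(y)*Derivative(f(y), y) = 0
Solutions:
 f(y) = C1*exp(-li(y))


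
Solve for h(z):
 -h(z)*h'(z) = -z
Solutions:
 h(z) = -sqrt(C1 + z^2)
 h(z) = sqrt(C1 + z^2)


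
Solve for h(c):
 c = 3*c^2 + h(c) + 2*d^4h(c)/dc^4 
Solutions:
 h(c) = -3*c^2 + c + (C1*sin(2^(1/4)*c/2) + C2*cos(2^(1/4)*c/2))*exp(-2^(1/4)*c/2) + (C3*sin(2^(1/4)*c/2) + C4*cos(2^(1/4)*c/2))*exp(2^(1/4)*c/2)


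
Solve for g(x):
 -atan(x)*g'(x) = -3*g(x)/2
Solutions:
 g(x) = C1*exp(3*Integral(1/atan(x), x)/2)


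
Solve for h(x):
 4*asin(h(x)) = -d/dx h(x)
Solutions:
 Integral(1/asin(_y), (_y, h(x))) = C1 - 4*x


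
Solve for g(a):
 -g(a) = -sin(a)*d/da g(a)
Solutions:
 g(a) = C1*sqrt(cos(a) - 1)/sqrt(cos(a) + 1)


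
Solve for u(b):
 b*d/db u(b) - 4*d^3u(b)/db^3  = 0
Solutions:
 u(b) = C1 + Integral(C2*airyai(2^(1/3)*b/2) + C3*airybi(2^(1/3)*b/2), b)


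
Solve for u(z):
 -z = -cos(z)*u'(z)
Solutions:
 u(z) = C1 + Integral(z/cos(z), z)


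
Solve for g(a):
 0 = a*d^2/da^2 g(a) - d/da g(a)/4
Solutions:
 g(a) = C1 + C2*a^(5/4)


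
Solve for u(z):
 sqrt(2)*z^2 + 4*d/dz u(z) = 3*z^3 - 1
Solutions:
 u(z) = C1 + 3*z^4/16 - sqrt(2)*z^3/12 - z/4


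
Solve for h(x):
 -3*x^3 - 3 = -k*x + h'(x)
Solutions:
 h(x) = C1 + k*x^2/2 - 3*x^4/4 - 3*x


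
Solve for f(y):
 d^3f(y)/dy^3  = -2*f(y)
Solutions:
 f(y) = C3*exp(-2^(1/3)*y) + (C1*sin(2^(1/3)*sqrt(3)*y/2) + C2*cos(2^(1/3)*sqrt(3)*y/2))*exp(2^(1/3)*y/2)


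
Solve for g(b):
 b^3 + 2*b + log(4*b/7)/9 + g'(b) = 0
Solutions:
 g(b) = C1 - b^4/4 - b^2 - b*log(b)/9 - 2*b*log(2)/9 + b/9 + b*log(7)/9


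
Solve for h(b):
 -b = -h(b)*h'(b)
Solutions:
 h(b) = -sqrt(C1 + b^2)
 h(b) = sqrt(C1 + b^2)


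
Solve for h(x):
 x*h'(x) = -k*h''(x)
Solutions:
 h(x) = C1 + C2*sqrt(k)*erf(sqrt(2)*x*sqrt(1/k)/2)


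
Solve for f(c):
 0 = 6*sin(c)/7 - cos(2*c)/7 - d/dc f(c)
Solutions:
 f(c) = C1 - sin(2*c)/14 - 6*cos(c)/7


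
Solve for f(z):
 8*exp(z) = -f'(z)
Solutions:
 f(z) = C1 - 8*exp(z)


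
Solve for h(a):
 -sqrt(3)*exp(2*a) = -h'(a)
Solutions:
 h(a) = C1 + sqrt(3)*exp(2*a)/2


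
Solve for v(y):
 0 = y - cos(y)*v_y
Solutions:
 v(y) = C1 + Integral(y/cos(y), y)


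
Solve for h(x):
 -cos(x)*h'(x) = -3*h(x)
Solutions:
 h(x) = C1*(sin(x) + 1)^(3/2)/(sin(x) - 1)^(3/2)


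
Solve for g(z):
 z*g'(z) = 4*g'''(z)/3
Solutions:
 g(z) = C1 + Integral(C2*airyai(6^(1/3)*z/2) + C3*airybi(6^(1/3)*z/2), z)


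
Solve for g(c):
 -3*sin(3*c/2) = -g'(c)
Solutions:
 g(c) = C1 - 2*cos(3*c/2)


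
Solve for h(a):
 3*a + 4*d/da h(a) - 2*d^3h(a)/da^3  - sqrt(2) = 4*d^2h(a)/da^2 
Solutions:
 h(a) = C1 + C2*exp(a*(-1 + sqrt(3))) + C3*exp(-a*(1 + sqrt(3))) - 3*a^2/8 - 3*a/4 + sqrt(2)*a/4


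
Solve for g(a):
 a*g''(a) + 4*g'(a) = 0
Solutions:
 g(a) = C1 + C2/a^3


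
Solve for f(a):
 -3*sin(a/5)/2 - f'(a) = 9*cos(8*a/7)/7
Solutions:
 f(a) = C1 - 9*sin(8*a/7)/8 + 15*cos(a/5)/2


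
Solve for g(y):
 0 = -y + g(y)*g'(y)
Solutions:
 g(y) = -sqrt(C1 + y^2)
 g(y) = sqrt(C1 + y^2)


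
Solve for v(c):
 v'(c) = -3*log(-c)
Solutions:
 v(c) = C1 - 3*c*log(-c) + 3*c


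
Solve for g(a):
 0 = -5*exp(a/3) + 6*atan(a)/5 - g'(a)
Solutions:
 g(a) = C1 + 6*a*atan(a)/5 - 15*exp(a/3) - 3*log(a^2 + 1)/5


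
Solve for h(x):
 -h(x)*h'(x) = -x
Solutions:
 h(x) = -sqrt(C1 + x^2)
 h(x) = sqrt(C1 + x^2)


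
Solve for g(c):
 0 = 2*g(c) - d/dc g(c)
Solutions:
 g(c) = C1*exp(2*c)


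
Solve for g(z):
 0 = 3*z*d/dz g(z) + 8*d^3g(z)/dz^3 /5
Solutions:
 g(z) = C1 + Integral(C2*airyai(-15^(1/3)*z/2) + C3*airybi(-15^(1/3)*z/2), z)


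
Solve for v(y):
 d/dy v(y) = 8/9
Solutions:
 v(y) = C1 + 8*y/9


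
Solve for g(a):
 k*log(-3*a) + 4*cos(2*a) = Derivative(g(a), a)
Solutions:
 g(a) = C1 + a*k*(log(-a) - 1) + a*k*log(3) + 2*sin(2*a)


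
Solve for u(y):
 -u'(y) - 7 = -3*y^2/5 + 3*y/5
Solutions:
 u(y) = C1 + y^3/5 - 3*y^2/10 - 7*y


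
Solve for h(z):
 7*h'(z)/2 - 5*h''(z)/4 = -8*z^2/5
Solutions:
 h(z) = C1 + C2*exp(14*z/5) - 16*z^3/105 - 8*z^2/49 - 40*z/343


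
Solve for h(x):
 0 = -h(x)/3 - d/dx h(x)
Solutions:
 h(x) = C1*exp(-x/3)


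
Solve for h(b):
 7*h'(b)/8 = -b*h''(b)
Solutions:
 h(b) = C1 + C2*b^(1/8)


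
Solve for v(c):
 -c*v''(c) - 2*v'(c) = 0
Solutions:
 v(c) = C1 + C2/c


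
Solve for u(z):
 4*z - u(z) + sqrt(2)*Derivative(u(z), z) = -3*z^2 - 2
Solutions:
 u(z) = C1*exp(sqrt(2)*z/2) + 3*z^2 + 4*z + 6*sqrt(2)*z + 4*sqrt(2) + 14


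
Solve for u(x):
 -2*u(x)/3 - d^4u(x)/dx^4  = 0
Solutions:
 u(x) = (C1*sin(6^(3/4)*x/6) + C2*cos(6^(3/4)*x/6))*exp(-6^(3/4)*x/6) + (C3*sin(6^(3/4)*x/6) + C4*cos(6^(3/4)*x/6))*exp(6^(3/4)*x/6)


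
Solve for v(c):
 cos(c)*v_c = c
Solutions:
 v(c) = C1 + Integral(c/cos(c), c)


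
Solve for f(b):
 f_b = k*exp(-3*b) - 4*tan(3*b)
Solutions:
 f(b) = C1 - k*exp(-3*b)/3 - 2*log(tan(3*b)^2 + 1)/3


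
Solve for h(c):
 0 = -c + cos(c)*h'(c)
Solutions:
 h(c) = C1 + Integral(c/cos(c), c)


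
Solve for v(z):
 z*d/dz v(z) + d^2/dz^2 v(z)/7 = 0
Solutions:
 v(z) = C1 + C2*erf(sqrt(14)*z/2)


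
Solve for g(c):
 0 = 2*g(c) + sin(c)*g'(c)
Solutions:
 g(c) = C1*(cos(c) + 1)/(cos(c) - 1)


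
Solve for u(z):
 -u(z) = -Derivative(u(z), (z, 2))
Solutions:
 u(z) = C1*exp(-z) + C2*exp(z)


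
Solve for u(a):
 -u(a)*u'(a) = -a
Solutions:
 u(a) = -sqrt(C1 + a^2)
 u(a) = sqrt(C1 + a^2)


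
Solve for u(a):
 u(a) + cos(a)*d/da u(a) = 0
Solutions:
 u(a) = C1*sqrt(sin(a) - 1)/sqrt(sin(a) + 1)


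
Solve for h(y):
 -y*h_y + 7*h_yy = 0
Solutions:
 h(y) = C1 + C2*erfi(sqrt(14)*y/14)


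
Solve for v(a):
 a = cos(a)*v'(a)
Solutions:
 v(a) = C1 + Integral(a/cos(a), a)


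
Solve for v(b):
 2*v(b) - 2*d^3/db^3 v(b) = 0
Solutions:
 v(b) = C3*exp(b) + (C1*sin(sqrt(3)*b/2) + C2*cos(sqrt(3)*b/2))*exp(-b/2)


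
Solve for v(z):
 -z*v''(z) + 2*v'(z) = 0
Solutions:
 v(z) = C1 + C2*z^3


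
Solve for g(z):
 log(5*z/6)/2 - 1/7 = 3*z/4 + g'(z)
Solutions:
 g(z) = C1 - 3*z^2/8 + z*log(z)/2 - z*log(6)/2 - 9*z/14 + z*log(5)/2


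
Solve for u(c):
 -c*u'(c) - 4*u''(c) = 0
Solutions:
 u(c) = C1 + C2*erf(sqrt(2)*c/4)


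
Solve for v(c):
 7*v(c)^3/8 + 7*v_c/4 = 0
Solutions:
 v(c) = -sqrt(-1/(C1 - c))
 v(c) = sqrt(-1/(C1 - c))


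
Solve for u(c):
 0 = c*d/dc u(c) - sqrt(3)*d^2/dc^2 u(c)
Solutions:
 u(c) = C1 + C2*erfi(sqrt(2)*3^(3/4)*c/6)


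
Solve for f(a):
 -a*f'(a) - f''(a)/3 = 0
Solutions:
 f(a) = C1 + C2*erf(sqrt(6)*a/2)


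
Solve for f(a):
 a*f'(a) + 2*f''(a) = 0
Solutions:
 f(a) = C1 + C2*erf(a/2)


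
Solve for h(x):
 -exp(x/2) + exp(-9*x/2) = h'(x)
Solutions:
 h(x) = C1 - 2*exp(x/2) - 2*exp(-9*x/2)/9


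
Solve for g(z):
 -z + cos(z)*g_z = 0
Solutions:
 g(z) = C1 + Integral(z/cos(z), z)


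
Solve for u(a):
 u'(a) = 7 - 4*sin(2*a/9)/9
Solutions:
 u(a) = C1 + 7*a + 2*cos(2*a/9)


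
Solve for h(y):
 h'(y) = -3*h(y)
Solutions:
 h(y) = C1*exp(-3*y)


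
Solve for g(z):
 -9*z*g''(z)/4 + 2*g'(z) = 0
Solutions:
 g(z) = C1 + C2*z^(17/9)


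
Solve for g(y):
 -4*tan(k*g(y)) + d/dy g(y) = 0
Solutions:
 g(y) = Piecewise((-asin(exp(C1*k + 4*k*y))/k + pi/k, Ne(k, 0)), (nan, True))
 g(y) = Piecewise((asin(exp(C1*k + 4*k*y))/k, Ne(k, 0)), (nan, True))


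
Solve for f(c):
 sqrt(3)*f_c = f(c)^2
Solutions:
 f(c) = -3/(C1 + sqrt(3)*c)


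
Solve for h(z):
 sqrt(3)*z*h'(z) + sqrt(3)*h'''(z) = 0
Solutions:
 h(z) = C1 + Integral(C2*airyai(-z) + C3*airybi(-z), z)


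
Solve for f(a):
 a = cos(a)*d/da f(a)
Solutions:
 f(a) = C1 + Integral(a/cos(a), a)


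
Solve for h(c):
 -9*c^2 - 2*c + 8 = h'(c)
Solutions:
 h(c) = C1 - 3*c^3 - c^2 + 8*c


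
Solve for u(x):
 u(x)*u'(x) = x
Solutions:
 u(x) = -sqrt(C1 + x^2)
 u(x) = sqrt(C1 + x^2)


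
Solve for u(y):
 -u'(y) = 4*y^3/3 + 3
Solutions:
 u(y) = C1 - y^4/3 - 3*y


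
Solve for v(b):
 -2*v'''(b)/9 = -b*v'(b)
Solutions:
 v(b) = C1 + Integral(C2*airyai(6^(2/3)*b/2) + C3*airybi(6^(2/3)*b/2), b)


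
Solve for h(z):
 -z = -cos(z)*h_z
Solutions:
 h(z) = C1 + Integral(z/cos(z), z)


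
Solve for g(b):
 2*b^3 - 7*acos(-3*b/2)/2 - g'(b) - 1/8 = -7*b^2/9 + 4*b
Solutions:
 g(b) = C1 + b^4/2 + 7*b^3/27 - 2*b^2 - 7*b*acos(-3*b/2)/2 - b/8 - 7*sqrt(4 - 9*b^2)/6


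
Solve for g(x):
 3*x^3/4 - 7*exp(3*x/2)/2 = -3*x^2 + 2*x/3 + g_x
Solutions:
 g(x) = C1 + 3*x^4/16 + x^3 - x^2/3 - 7*exp(3*x/2)/3


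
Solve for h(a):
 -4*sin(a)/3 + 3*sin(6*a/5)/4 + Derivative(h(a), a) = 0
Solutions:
 h(a) = C1 - 4*cos(a)/3 + 5*cos(6*a/5)/8


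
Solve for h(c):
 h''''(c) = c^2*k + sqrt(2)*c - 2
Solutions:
 h(c) = C1 + C2*c + C3*c^2 + C4*c^3 + c^6*k/360 + sqrt(2)*c^5/120 - c^4/12


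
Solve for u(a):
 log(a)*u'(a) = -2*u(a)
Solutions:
 u(a) = C1*exp(-2*li(a))


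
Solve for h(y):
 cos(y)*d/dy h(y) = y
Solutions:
 h(y) = C1 + Integral(y/cos(y), y)


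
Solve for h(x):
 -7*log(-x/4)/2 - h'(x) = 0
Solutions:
 h(x) = C1 - 7*x*log(-x)/2 + x*(7/2 + 7*log(2))


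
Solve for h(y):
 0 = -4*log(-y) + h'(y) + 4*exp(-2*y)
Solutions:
 h(y) = C1 + 4*y*log(-y) - 4*y + 2*exp(-2*y)


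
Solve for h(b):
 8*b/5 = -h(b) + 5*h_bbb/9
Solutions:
 h(b) = C3*exp(15^(2/3)*b/5) - 8*b/5 + (C1*sin(3*3^(1/6)*5^(2/3)*b/10) + C2*cos(3*3^(1/6)*5^(2/3)*b/10))*exp(-15^(2/3)*b/10)


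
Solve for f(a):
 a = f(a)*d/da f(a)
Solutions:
 f(a) = -sqrt(C1 + a^2)
 f(a) = sqrt(C1 + a^2)


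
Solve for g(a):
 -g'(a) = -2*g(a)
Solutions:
 g(a) = C1*exp(2*a)


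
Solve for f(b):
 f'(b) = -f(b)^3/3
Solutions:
 f(b) = -sqrt(6)*sqrt(-1/(C1 - b))/2
 f(b) = sqrt(6)*sqrt(-1/(C1 - b))/2


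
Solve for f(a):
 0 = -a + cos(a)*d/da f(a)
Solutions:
 f(a) = C1 + Integral(a/cos(a), a)


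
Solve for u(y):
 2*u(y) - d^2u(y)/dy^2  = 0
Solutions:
 u(y) = C1*exp(-sqrt(2)*y) + C2*exp(sqrt(2)*y)


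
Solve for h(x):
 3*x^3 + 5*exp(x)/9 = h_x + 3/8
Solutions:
 h(x) = C1 + 3*x^4/4 - 3*x/8 + 5*exp(x)/9


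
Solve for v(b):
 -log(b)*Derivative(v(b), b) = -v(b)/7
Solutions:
 v(b) = C1*exp(li(b)/7)


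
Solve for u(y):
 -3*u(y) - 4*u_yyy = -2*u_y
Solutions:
 u(y) = C1*exp(3^(1/3)*y*(2*3^(1/3)/(sqrt(705) + 27)^(1/3) + (sqrt(705) + 27)^(1/3))/12)*sin(3^(1/6)*y*(-3^(2/3)*(sqrt(705) + 27)^(1/3) + 6/(sqrt(705) + 27)^(1/3))/12) + C2*exp(3^(1/3)*y*(2*3^(1/3)/(sqrt(705) + 27)^(1/3) + (sqrt(705) + 27)^(1/3))/12)*cos(3^(1/6)*y*(-3^(2/3)*(sqrt(705) + 27)^(1/3) + 6/(sqrt(705) + 27)^(1/3))/12) + C3*exp(-3^(1/3)*y*(2*3^(1/3)/(sqrt(705) + 27)^(1/3) + (sqrt(705) + 27)^(1/3))/6)


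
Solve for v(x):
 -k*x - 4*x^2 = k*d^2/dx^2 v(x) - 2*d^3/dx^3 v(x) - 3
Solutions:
 v(x) = C1 + C2*x + C3*exp(k*x/2) + x^3*(-1 - 16/k^2)/6 - x^4/(3*k) + x^2*(1/2 - 16/k^2)/k


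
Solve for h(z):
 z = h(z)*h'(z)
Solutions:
 h(z) = -sqrt(C1 + z^2)
 h(z) = sqrt(C1 + z^2)


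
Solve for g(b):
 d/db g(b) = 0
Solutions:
 g(b) = C1


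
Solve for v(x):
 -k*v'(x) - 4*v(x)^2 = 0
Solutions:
 v(x) = k/(C1*k + 4*x)


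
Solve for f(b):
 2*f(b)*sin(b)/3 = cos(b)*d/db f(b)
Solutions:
 f(b) = C1/cos(b)^(2/3)


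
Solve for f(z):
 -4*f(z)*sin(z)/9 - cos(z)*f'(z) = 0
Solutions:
 f(z) = C1*cos(z)^(4/9)


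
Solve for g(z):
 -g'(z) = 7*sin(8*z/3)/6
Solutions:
 g(z) = C1 + 7*cos(8*z/3)/16


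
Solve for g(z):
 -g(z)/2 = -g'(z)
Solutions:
 g(z) = C1*exp(z/2)


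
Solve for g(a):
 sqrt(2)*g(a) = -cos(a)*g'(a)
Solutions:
 g(a) = C1*(sin(a) - 1)^(sqrt(2)/2)/(sin(a) + 1)^(sqrt(2)/2)


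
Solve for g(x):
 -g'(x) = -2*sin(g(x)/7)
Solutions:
 -2*x + 7*log(cos(g(x)/7) - 1)/2 - 7*log(cos(g(x)/7) + 1)/2 = C1


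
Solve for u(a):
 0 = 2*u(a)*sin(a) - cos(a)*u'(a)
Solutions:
 u(a) = C1/cos(a)^2


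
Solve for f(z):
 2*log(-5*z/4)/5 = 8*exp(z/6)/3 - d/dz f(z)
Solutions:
 f(z) = C1 - 2*z*log(-z)/5 + 2*z*(-log(5) + 1 + 2*log(2))/5 + 16*exp(z/6)


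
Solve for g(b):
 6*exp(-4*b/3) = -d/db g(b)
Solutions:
 g(b) = C1 + 9*exp(-4*b/3)/2


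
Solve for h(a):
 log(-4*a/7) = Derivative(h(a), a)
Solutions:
 h(a) = C1 + a*log(-a) + a*(-log(7) - 1 + 2*log(2))


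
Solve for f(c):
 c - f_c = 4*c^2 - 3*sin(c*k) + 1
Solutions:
 f(c) = C1 - 4*c^3/3 + c^2/2 - c - 3*cos(c*k)/k


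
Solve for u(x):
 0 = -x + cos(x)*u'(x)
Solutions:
 u(x) = C1 + Integral(x/cos(x), x)


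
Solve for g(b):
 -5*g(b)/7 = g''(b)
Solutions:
 g(b) = C1*sin(sqrt(35)*b/7) + C2*cos(sqrt(35)*b/7)


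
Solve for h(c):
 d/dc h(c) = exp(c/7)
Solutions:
 h(c) = C1 + 7*exp(c/7)


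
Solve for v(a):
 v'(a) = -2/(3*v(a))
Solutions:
 v(a) = -sqrt(C1 - 12*a)/3
 v(a) = sqrt(C1 - 12*a)/3


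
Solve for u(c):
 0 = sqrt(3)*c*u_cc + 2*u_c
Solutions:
 u(c) = C1 + C2*c^(1 - 2*sqrt(3)/3)


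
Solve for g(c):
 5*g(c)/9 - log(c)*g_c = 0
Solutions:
 g(c) = C1*exp(5*li(c)/9)


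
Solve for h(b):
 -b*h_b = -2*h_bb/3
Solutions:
 h(b) = C1 + C2*erfi(sqrt(3)*b/2)


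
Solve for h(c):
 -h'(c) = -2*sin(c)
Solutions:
 h(c) = C1 - 2*cos(c)


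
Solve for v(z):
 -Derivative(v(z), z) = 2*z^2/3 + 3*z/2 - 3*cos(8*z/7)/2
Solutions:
 v(z) = C1 - 2*z^3/9 - 3*z^2/4 + 21*sin(8*z/7)/16


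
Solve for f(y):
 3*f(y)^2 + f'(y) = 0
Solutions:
 f(y) = 1/(C1 + 3*y)


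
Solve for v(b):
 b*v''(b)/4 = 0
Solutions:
 v(b) = C1 + C2*b


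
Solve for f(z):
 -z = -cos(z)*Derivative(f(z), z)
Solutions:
 f(z) = C1 + Integral(z/cos(z), z)


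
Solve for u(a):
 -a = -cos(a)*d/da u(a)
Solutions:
 u(a) = C1 + Integral(a/cos(a), a)


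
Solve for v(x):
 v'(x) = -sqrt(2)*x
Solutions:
 v(x) = C1 - sqrt(2)*x^2/2


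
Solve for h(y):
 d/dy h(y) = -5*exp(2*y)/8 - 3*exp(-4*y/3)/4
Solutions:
 h(y) = C1 - 5*exp(2*y)/16 + 9*exp(-4*y/3)/16


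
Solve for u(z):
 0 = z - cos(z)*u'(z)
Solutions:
 u(z) = C1 + Integral(z/cos(z), z)


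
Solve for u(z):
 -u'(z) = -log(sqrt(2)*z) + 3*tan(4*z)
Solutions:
 u(z) = C1 + z*log(z) - z + z*log(2)/2 + 3*log(cos(4*z))/4


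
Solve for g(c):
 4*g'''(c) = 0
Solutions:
 g(c) = C1 + C2*c + C3*c^2


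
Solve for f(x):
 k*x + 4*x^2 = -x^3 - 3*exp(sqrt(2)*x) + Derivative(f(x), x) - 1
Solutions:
 f(x) = C1 + k*x^2/2 + x^4/4 + 4*x^3/3 + x + 3*sqrt(2)*exp(sqrt(2)*x)/2


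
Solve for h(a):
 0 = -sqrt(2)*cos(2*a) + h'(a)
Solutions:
 h(a) = C1 + sqrt(2)*sin(2*a)/2


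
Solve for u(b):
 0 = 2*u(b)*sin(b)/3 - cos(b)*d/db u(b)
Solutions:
 u(b) = C1/cos(b)^(2/3)


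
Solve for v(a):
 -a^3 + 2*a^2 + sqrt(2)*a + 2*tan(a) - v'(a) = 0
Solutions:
 v(a) = C1 - a^4/4 + 2*a^3/3 + sqrt(2)*a^2/2 - 2*log(cos(a))


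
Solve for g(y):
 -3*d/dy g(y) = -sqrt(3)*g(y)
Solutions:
 g(y) = C1*exp(sqrt(3)*y/3)


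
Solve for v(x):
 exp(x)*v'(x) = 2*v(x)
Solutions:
 v(x) = C1*exp(-2*exp(-x))


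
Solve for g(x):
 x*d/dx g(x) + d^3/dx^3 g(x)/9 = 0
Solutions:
 g(x) = C1 + Integral(C2*airyai(-3^(2/3)*x) + C3*airybi(-3^(2/3)*x), x)


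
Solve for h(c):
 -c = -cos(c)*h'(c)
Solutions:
 h(c) = C1 + Integral(c/cos(c), c)


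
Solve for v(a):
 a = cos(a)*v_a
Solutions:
 v(a) = C1 + Integral(a/cos(a), a)


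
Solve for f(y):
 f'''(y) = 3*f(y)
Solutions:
 f(y) = C3*exp(3^(1/3)*y) + (C1*sin(3^(5/6)*y/2) + C2*cos(3^(5/6)*y/2))*exp(-3^(1/3)*y/2)


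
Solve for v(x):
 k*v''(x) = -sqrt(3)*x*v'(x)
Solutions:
 v(x) = C1 + C2*sqrt(k)*erf(sqrt(2)*3^(1/4)*x*sqrt(1/k)/2)


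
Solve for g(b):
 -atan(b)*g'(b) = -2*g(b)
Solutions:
 g(b) = C1*exp(2*Integral(1/atan(b), b))


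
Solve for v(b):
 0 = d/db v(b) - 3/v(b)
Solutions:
 v(b) = -sqrt(C1 + 6*b)
 v(b) = sqrt(C1 + 6*b)


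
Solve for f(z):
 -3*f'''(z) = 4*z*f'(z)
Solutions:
 f(z) = C1 + Integral(C2*airyai(-6^(2/3)*z/3) + C3*airybi(-6^(2/3)*z/3), z)


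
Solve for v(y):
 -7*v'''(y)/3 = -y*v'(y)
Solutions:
 v(y) = C1 + Integral(C2*airyai(3^(1/3)*7^(2/3)*y/7) + C3*airybi(3^(1/3)*7^(2/3)*y/7), y)


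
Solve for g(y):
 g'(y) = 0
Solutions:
 g(y) = C1


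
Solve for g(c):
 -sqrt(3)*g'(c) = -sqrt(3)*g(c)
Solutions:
 g(c) = C1*exp(c)


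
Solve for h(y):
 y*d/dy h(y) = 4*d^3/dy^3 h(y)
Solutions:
 h(y) = C1 + Integral(C2*airyai(2^(1/3)*y/2) + C3*airybi(2^(1/3)*y/2), y)


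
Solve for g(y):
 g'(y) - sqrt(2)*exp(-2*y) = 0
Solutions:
 g(y) = C1 - sqrt(2)*exp(-2*y)/2


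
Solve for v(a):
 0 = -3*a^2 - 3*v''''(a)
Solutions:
 v(a) = C1 + C2*a + C3*a^2 + C4*a^3 - a^6/360


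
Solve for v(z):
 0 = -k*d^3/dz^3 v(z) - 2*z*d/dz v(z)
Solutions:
 v(z) = C1 + Integral(C2*airyai(2^(1/3)*z*(-1/k)^(1/3)) + C3*airybi(2^(1/3)*z*(-1/k)^(1/3)), z)


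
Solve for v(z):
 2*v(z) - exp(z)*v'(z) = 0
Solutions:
 v(z) = C1*exp(-2*exp(-z))


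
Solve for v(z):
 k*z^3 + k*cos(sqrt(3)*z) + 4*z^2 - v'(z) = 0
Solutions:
 v(z) = C1 + k*z^4/4 + sqrt(3)*k*sin(sqrt(3)*z)/3 + 4*z^3/3


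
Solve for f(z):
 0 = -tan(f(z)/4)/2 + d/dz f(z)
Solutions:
 f(z) = -4*asin(C1*exp(z/8)) + 4*pi
 f(z) = 4*asin(C1*exp(z/8))


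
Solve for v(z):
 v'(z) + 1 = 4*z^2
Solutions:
 v(z) = C1 + 4*z^3/3 - z


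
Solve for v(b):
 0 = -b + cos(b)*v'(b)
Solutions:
 v(b) = C1 + Integral(b/cos(b), b)


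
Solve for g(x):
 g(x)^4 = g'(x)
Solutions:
 g(x) = (-1/(C1 + 3*x))^(1/3)
 g(x) = (-1/(C1 + x))^(1/3)*(-3^(2/3) - 3*3^(1/6)*I)/6
 g(x) = (-1/(C1 + x))^(1/3)*(-3^(2/3) + 3*3^(1/6)*I)/6


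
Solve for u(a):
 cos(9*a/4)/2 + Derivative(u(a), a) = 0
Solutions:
 u(a) = C1 - 2*sin(9*a/4)/9


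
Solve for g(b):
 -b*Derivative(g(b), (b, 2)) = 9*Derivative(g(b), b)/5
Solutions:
 g(b) = C1 + C2/b^(4/5)


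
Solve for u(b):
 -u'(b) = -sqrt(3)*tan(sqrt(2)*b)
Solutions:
 u(b) = C1 - sqrt(6)*log(cos(sqrt(2)*b))/2


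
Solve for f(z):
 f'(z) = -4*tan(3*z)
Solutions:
 f(z) = C1 + 4*log(cos(3*z))/3


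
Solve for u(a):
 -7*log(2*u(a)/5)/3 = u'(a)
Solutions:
 3*Integral(1/(log(_y) - log(5) + log(2)), (_y, u(a)))/7 = C1 - a


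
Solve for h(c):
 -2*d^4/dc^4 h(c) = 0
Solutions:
 h(c) = C1 + C2*c + C3*c^2 + C4*c^3


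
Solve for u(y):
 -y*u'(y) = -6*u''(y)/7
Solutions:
 u(y) = C1 + C2*erfi(sqrt(21)*y/6)


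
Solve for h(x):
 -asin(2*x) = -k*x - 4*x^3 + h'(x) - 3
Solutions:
 h(x) = C1 + k*x^2/2 + x^4 - x*asin(2*x) + 3*x - sqrt(1 - 4*x^2)/2


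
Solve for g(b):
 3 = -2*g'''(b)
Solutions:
 g(b) = C1 + C2*b + C3*b^2 - b^3/4


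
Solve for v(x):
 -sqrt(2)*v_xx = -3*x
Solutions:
 v(x) = C1 + C2*x + sqrt(2)*x^3/4


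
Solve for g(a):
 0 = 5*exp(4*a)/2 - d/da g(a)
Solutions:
 g(a) = C1 + 5*exp(4*a)/8


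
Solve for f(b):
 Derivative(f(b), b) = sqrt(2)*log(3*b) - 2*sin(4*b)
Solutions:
 f(b) = C1 + sqrt(2)*b*(log(b) - 1) + sqrt(2)*b*log(3) + cos(4*b)/2


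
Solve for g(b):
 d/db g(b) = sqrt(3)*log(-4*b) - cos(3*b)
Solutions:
 g(b) = C1 + sqrt(3)*b*(log(-b) - 1) + 2*sqrt(3)*b*log(2) - sin(3*b)/3


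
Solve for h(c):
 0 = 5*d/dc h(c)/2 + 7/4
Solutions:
 h(c) = C1 - 7*c/10


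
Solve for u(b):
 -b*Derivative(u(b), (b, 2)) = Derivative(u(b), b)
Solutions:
 u(b) = C1 + C2*log(b)


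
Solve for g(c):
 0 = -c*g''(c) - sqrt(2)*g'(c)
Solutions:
 g(c) = C1 + C2*c^(1 - sqrt(2))


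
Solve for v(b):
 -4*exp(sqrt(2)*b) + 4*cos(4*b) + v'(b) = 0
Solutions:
 v(b) = C1 + 2*sqrt(2)*exp(sqrt(2)*b) - sin(4*b)


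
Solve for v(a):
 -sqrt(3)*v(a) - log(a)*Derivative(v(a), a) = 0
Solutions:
 v(a) = C1*exp(-sqrt(3)*li(a))


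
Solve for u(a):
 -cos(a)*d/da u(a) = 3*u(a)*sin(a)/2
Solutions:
 u(a) = C1*cos(a)^(3/2)


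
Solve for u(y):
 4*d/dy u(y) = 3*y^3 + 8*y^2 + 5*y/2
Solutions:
 u(y) = C1 + 3*y^4/16 + 2*y^3/3 + 5*y^2/16


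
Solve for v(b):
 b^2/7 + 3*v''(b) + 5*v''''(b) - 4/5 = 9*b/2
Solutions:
 v(b) = C1 + C2*b + C3*sin(sqrt(15)*b/5) + C4*cos(sqrt(15)*b/5) - b^4/252 + b^3/4 + 67*b^2/315


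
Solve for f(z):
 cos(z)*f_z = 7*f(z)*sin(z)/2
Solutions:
 f(z) = C1/cos(z)^(7/2)


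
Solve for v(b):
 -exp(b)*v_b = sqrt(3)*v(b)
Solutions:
 v(b) = C1*exp(sqrt(3)*exp(-b))


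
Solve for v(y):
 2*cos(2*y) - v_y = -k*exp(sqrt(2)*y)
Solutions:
 v(y) = C1 + sqrt(2)*k*exp(sqrt(2)*y)/2 + sin(2*y)


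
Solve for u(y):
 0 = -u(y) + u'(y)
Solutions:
 u(y) = C1*exp(y)


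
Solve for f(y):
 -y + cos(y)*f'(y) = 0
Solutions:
 f(y) = C1 + Integral(y/cos(y), y)


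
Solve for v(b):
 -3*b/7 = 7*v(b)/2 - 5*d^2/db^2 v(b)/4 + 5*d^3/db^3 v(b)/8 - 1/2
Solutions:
 v(b) = C1*exp(b*(10*2^(2/3)*5^(1/3)/(3*sqrt(3129) + 169)^(1/3) + 20 + 2^(1/3)*5^(2/3)*(3*sqrt(3129) + 169)^(1/3))/30)*sin(10^(1/3)*sqrt(3)*b*(-5^(1/3)*(3*sqrt(3129) + 169)^(1/3) + 10*2^(1/3)/(3*sqrt(3129) + 169)^(1/3))/30) + C2*exp(b*(10*2^(2/3)*5^(1/3)/(3*sqrt(3129) + 169)^(1/3) + 20 + 2^(1/3)*5^(2/3)*(3*sqrt(3129) + 169)^(1/3))/30)*cos(10^(1/3)*sqrt(3)*b*(-5^(1/3)*(3*sqrt(3129) + 169)^(1/3) + 10*2^(1/3)/(3*sqrt(3129) + 169)^(1/3))/30) + C3*exp(b*(-2^(1/3)*5^(2/3)*(3*sqrt(3129) + 169)^(1/3) - 10*2^(2/3)*5^(1/3)/(3*sqrt(3129) + 169)^(1/3) + 10)/15) - 6*b/49 + 1/7


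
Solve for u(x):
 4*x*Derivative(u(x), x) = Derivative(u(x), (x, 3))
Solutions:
 u(x) = C1 + Integral(C2*airyai(2^(2/3)*x) + C3*airybi(2^(2/3)*x), x)


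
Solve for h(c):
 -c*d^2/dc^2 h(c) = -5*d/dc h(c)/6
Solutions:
 h(c) = C1 + C2*c^(11/6)


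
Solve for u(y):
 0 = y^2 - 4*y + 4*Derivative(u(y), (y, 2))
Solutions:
 u(y) = C1 + C2*y - y^4/48 + y^3/6


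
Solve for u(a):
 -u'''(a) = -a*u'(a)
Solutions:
 u(a) = C1 + Integral(C2*airyai(a) + C3*airybi(a), a)


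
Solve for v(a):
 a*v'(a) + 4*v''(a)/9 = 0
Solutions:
 v(a) = C1 + C2*erf(3*sqrt(2)*a/4)


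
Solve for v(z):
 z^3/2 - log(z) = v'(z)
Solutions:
 v(z) = C1 + z^4/8 - z*log(z) + z


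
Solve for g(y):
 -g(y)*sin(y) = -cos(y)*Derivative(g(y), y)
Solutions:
 g(y) = C1/cos(y)


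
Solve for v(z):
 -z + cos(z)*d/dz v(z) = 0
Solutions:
 v(z) = C1 + Integral(z/cos(z), z)


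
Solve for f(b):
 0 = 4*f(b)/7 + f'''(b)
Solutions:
 f(b) = C3*exp(-14^(2/3)*b/7) + (C1*sin(14^(2/3)*sqrt(3)*b/14) + C2*cos(14^(2/3)*sqrt(3)*b/14))*exp(14^(2/3)*b/14)


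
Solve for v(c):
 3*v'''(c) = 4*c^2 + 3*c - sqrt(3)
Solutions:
 v(c) = C1 + C2*c + C3*c^2 + c^5/45 + c^4/24 - sqrt(3)*c^3/18


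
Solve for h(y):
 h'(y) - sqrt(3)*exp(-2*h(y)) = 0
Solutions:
 h(y) = log(-sqrt(C1 + 2*sqrt(3)*y))
 h(y) = log(C1 + 2*sqrt(3)*y)/2


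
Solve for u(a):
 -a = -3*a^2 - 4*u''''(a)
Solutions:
 u(a) = C1 + C2*a + C3*a^2 + C4*a^3 - a^6/480 + a^5/480


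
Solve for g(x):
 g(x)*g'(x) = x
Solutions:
 g(x) = -sqrt(C1 + x^2)
 g(x) = sqrt(C1 + x^2)


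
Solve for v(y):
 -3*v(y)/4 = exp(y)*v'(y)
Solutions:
 v(y) = C1*exp(3*exp(-y)/4)


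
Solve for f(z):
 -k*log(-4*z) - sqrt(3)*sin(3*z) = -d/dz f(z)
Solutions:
 f(z) = C1 + k*z*(log(-z) - 1) + 2*k*z*log(2) - sqrt(3)*cos(3*z)/3


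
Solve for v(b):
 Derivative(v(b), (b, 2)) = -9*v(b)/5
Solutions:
 v(b) = C1*sin(3*sqrt(5)*b/5) + C2*cos(3*sqrt(5)*b/5)


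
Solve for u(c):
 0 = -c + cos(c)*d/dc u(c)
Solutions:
 u(c) = C1 + Integral(c/cos(c), c)


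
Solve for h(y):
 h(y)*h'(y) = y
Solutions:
 h(y) = -sqrt(C1 + y^2)
 h(y) = sqrt(C1 + y^2)


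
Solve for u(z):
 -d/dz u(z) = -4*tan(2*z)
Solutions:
 u(z) = C1 - 2*log(cos(2*z))


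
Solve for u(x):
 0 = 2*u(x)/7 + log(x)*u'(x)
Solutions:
 u(x) = C1*exp(-2*li(x)/7)


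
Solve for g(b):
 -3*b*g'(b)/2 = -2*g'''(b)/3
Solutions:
 g(b) = C1 + Integral(C2*airyai(2^(1/3)*3^(2/3)*b/2) + C3*airybi(2^(1/3)*3^(2/3)*b/2), b)


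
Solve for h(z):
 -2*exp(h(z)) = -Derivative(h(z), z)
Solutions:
 h(z) = log(-1/(C1 + 2*z))


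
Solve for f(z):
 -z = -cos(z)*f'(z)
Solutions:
 f(z) = C1 + Integral(z/cos(z), z)


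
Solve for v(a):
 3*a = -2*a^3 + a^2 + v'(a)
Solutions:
 v(a) = C1 + a^4/2 - a^3/3 + 3*a^2/2


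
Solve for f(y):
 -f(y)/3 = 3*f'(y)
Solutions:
 f(y) = C1*exp(-y/9)


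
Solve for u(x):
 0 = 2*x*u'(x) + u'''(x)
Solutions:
 u(x) = C1 + Integral(C2*airyai(-2^(1/3)*x) + C3*airybi(-2^(1/3)*x), x)


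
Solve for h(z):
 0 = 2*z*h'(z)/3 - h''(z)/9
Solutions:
 h(z) = C1 + C2*erfi(sqrt(3)*z)


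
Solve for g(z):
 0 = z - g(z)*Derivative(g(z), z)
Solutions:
 g(z) = -sqrt(C1 + z^2)
 g(z) = sqrt(C1 + z^2)


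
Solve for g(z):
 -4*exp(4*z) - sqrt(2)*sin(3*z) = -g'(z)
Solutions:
 g(z) = C1 + exp(4*z) - sqrt(2)*cos(3*z)/3


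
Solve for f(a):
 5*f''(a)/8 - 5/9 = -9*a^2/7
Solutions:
 f(a) = C1 + C2*a - 6*a^4/35 + 4*a^2/9


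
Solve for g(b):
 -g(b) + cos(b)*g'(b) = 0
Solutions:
 g(b) = C1*sqrt(sin(b) + 1)/sqrt(sin(b) - 1)


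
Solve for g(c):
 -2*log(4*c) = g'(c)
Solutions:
 g(c) = C1 - 2*c*log(c) - c*log(16) + 2*c


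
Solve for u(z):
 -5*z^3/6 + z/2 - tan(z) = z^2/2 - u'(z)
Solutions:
 u(z) = C1 + 5*z^4/24 + z^3/6 - z^2/4 - log(cos(z))


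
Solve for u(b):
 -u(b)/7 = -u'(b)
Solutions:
 u(b) = C1*exp(b/7)


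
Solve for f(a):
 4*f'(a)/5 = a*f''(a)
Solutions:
 f(a) = C1 + C2*a^(9/5)


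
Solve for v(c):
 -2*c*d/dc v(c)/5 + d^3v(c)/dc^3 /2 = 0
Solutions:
 v(c) = C1 + Integral(C2*airyai(10^(2/3)*c/5) + C3*airybi(10^(2/3)*c/5), c)


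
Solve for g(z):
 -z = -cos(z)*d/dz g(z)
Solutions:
 g(z) = C1 + Integral(z/cos(z), z)


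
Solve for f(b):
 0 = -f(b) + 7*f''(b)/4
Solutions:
 f(b) = C1*exp(-2*sqrt(7)*b/7) + C2*exp(2*sqrt(7)*b/7)


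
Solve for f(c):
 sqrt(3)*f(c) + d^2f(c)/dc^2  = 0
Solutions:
 f(c) = C1*sin(3^(1/4)*c) + C2*cos(3^(1/4)*c)


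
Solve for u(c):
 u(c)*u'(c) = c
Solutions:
 u(c) = -sqrt(C1 + c^2)
 u(c) = sqrt(C1 + c^2)


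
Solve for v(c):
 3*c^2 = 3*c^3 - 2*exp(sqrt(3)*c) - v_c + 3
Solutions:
 v(c) = C1 + 3*c^4/4 - c^3 + 3*c - 2*sqrt(3)*exp(sqrt(3)*c)/3


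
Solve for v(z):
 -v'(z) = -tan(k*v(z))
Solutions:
 v(z) = Piecewise((-asin(exp(C1*k + k*z))/k + pi/k, Ne(k, 0)), (nan, True))
 v(z) = Piecewise((asin(exp(C1*k + k*z))/k, Ne(k, 0)), (nan, True))


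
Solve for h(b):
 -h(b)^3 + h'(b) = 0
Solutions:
 h(b) = -sqrt(2)*sqrt(-1/(C1 + b))/2
 h(b) = sqrt(2)*sqrt(-1/(C1 + b))/2


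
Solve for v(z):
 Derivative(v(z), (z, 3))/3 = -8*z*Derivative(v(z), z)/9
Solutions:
 v(z) = C1 + Integral(C2*airyai(-2*3^(2/3)*z/3) + C3*airybi(-2*3^(2/3)*z/3), z)


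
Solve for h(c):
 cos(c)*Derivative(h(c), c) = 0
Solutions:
 h(c) = C1


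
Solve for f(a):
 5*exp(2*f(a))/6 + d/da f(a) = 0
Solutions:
 f(a) = log(-1/(C1 - 5*a))/2 + log(3)/2
 f(a) = log(-sqrt(1/(C1 + 5*a))) + log(3)/2


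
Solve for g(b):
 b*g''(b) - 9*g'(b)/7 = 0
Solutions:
 g(b) = C1 + C2*b^(16/7)


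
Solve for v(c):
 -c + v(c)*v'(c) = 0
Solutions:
 v(c) = -sqrt(C1 + c^2)
 v(c) = sqrt(C1 + c^2)


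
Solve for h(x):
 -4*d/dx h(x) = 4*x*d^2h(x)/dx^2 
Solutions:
 h(x) = C1 + C2*log(x)


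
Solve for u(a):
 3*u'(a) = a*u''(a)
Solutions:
 u(a) = C1 + C2*a^4


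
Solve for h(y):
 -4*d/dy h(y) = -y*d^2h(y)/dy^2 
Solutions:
 h(y) = C1 + C2*y^5


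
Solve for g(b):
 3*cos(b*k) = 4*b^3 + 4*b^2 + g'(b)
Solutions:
 g(b) = C1 - b^4 - 4*b^3/3 + 3*sin(b*k)/k


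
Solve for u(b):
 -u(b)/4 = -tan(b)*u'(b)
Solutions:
 u(b) = C1*sin(b)^(1/4)


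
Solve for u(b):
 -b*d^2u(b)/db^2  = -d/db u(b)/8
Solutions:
 u(b) = C1 + C2*b^(9/8)


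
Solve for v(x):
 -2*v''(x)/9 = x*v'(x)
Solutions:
 v(x) = C1 + C2*erf(3*x/2)


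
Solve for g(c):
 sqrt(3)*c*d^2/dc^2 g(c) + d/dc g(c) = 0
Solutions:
 g(c) = C1 + C2*c^(1 - sqrt(3)/3)


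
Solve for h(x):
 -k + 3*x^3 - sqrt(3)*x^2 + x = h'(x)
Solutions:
 h(x) = C1 - k*x + 3*x^4/4 - sqrt(3)*x^3/3 + x^2/2


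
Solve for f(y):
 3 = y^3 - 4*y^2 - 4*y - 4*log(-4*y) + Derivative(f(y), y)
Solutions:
 f(y) = C1 - y^4/4 + 4*y^3/3 + 2*y^2 + 4*y*log(-y) + y*(-1 + 8*log(2))


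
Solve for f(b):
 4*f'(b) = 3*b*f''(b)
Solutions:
 f(b) = C1 + C2*b^(7/3)


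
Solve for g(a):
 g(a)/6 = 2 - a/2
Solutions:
 g(a) = 12 - 3*a


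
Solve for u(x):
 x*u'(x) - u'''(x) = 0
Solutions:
 u(x) = C1 + Integral(C2*airyai(x) + C3*airybi(x), x)


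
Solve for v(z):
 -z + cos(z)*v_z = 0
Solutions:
 v(z) = C1 + Integral(z/cos(z), z)


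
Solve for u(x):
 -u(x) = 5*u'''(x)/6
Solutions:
 u(x) = C3*exp(-5^(2/3)*6^(1/3)*x/5) + (C1*sin(2^(1/3)*3^(5/6)*5^(2/3)*x/10) + C2*cos(2^(1/3)*3^(5/6)*5^(2/3)*x/10))*exp(5^(2/3)*6^(1/3)*x/10)


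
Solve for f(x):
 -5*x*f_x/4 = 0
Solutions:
 f(x) = C1


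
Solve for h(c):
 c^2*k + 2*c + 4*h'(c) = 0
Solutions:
 h(c) = C1 - c^3*k/12 - c^2/4


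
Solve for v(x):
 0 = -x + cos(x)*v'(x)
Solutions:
 v(x) = C1 + Integral(x/cos(x), x)


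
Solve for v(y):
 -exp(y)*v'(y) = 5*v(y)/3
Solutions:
 v(y) = C1*exp(5*exp(-y)/3)


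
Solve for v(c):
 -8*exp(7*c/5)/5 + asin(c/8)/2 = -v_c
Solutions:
 v(c) = C1 - c*asin(c/8)/2 - sqrt(64 - c^2)/2 + 8*exp(7*c/5)/7


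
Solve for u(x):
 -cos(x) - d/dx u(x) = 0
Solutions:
 u(x) = C1 - sin(x)


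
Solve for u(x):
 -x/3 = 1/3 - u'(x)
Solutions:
 u(x) = C1 + x^2/6 + x/3


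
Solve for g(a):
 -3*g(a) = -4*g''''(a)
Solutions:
 g(a) = C1*exp(-sqrt(2)*3^(1/4)*a/2) + C2*exp(sqrt(2)*3^(1/4)*a/2) + C3*sin(sqrt(2)*3^(1/4)*a/2) + C4*cos(sqrt(2)*3^(1/4)*a/2)


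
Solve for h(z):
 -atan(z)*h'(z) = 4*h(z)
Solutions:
 h(z) = C1*exp(-4*Integral(1/atan(z), z))


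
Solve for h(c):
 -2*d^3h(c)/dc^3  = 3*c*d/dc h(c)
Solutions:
 h(c) = C1 + Integral(C2*airyai(-2^(2/3)*3^(1/3)*c/2) + C3*airybi(-2^(2/3)*3^(1/3)*c/2), c)


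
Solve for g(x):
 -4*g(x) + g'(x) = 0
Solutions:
 g(x) = C1*exp(4*x)


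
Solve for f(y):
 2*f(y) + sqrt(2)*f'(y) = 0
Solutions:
 f(y) = C1*exp(-sqrt(2)*y)


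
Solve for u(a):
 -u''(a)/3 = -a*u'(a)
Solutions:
 u(a) = C1 + C2*erfi(sqrt(6)*a/2)


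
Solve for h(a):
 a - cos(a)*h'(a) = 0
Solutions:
 h(a) = C1 + Integral(a/cos(a), a)


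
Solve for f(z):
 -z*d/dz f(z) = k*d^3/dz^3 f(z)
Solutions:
 f(z) = C1 + Integral(C2*airyai(z*(-1/k)^(1/3)) + C3*airybi(z*(-1/k)^(1/3)), z)


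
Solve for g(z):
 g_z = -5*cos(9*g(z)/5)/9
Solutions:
 5*z/9 - 5*log(sin(9*g(z)/5) - 1)/18 + 5*log(sin(9*g(z)/5) + 1)/18 = C1


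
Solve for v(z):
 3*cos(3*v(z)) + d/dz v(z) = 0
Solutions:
 v(z) = -asin((C1 + exp(18*z))/(C1 - exp(18*z)))/3 + pi/3
 v(z) = asin((C1 + exp(18*z))/(C1 - exp(18*z)))/3


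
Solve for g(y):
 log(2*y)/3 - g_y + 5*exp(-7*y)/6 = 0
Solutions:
 g(y) = C1 + y*log(y)/3 + y*(-1 + log(2))/3 - 5*exp(-7*y)/42


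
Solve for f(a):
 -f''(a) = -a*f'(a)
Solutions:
 f(a) = C1 + C2*erfi(sqrt(2)*a/2)


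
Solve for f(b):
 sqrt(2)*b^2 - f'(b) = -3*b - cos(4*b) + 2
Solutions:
 f(b) = C1 + sqrt(2)*b^3/3 + 3*b^2/2 - 2*b + sin(4*b)/4


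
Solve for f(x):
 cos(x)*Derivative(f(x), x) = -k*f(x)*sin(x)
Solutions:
 f(x) = C1*exp(k*log(cos(x)))


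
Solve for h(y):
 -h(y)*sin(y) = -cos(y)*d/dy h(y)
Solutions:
 h(y) = C1/cos(y)


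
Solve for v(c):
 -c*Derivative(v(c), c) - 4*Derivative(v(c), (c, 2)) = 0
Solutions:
 v(c) = C1 + C2*erf(sqrt(2)*c/4)


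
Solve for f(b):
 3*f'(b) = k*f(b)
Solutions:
 f(b) = C1*exp(b*k/3)


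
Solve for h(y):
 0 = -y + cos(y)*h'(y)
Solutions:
 h(y) = C1 + Integral(y/cos(y), y)


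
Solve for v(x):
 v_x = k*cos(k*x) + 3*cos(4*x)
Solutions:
 v(x) = C1 + 3*sin(4*x)/4 + sin(k*x)


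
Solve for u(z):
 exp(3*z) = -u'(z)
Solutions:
 u(z) = C1 - exp(3*z)/3


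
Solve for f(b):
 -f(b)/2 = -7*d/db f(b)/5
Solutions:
 f(b) = C1*exp(5*b/14)


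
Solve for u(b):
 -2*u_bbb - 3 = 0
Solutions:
 u(b) = C1 + C2*b + C3*b^2 - b^3/4


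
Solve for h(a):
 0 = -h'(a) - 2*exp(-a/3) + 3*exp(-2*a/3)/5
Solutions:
 h(a) = C1 + 6*exp(-a/3) - 9*exp(-2*a/3)/10


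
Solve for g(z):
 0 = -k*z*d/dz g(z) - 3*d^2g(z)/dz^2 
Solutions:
 g(z) = Piecewise((-sqrt(6)*sqrt(pi)*C1*erf(sqrt(6)*sqrt(k)*z/6)/(2*sqrt(k)) - C2, (k > 0) | (k < 0)), (-C1*z - C2, True))


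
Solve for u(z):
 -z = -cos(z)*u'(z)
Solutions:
 u(z) = C1 + Integral(z/cos(z), z)


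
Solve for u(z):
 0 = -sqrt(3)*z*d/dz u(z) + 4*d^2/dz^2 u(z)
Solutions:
 u(z) = C1 + C2*erfi(sqrt(2)*3^(1/4)*z/4)


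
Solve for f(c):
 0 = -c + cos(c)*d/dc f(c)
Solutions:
 f(c) = C1 + Integral(c/cos(c), c)


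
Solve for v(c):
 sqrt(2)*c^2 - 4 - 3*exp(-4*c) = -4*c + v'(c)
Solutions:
 v(c) = C1 + sqrt(2)*c^3/3 + 2*c^2 - 4*c + 3*exp(-4*c)/4


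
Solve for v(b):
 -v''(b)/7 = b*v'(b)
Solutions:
 v(b) = C1 + C2*erf(sqrt(14)*b/2)


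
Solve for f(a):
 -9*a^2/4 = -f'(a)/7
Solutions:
 f(a) = C1 + 21*a^3/4


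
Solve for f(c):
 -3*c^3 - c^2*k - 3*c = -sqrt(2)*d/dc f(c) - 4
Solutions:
 f(c) = C1 + 3*sqrt(2)*c^4/8 + sqrt(2)*c^3*k/6 + 3*sqrt(2)*c^2/4 - 2*sqrt(2)*c


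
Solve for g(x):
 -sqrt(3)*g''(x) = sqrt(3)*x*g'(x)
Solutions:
 g(x) = C1 + C2*erf(sqrt(2)*x/2)
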